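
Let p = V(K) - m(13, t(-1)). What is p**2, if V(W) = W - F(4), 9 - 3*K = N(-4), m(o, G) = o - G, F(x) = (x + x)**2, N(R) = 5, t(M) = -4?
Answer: 57121/9 ≈ 6346.8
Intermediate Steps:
F(x) = 4*x**2 (F(x) = (2*x)**2 = 4*x**2)
K = 4/3 (K = 3 - 1/3*5 = 3 - 5/3 = 4/3 ≈ 1.3333)
V(W) = -64 + W (V(W) = W - 4*4**2 = W - 4*16 = W - 1*64 = W - 64 = -64 + W)
p = -239/3 (p = (-64 + 4/3) - (13 - 1*(-4)) = -188/3 - (13 + 4) = -188/3 - 1*17 = -188/3 - 17 = -239/3 ≈ -79.667)
p**2 = (-239/3)**2 = 57121/9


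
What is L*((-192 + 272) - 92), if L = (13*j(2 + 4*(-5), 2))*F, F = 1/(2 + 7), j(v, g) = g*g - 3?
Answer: -52/3 ≈ -17.333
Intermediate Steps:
j(v, g) = -3 + g² (j(v, g) = g² - 3 = -3 + g²)
F = ⅑ (F = 1/9 = ⅑ ≈ 0.11111)
L = 13/9 (L = (13*(-3 + 2²))*(⅑) = (13*(-3 + 4))*(⅑) = (13*1)*(⅑) = 13*(⅑) = 13/9 ≈ 1.4444)
L*((-192 + 272) - 92) = 13*((-192 + 272) - 92)/9 = 13*(80 - 92)/9 = (13/9)*(-12) = -52/3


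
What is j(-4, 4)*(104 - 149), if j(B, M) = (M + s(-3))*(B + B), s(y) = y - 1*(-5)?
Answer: 2160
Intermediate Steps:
s(y) = 5 + y (s(y) = y + 5 = 5 + y)
j(B, M) = 2*B*(2 + M) (j(B, M) = (M + (5 - 3))*(B + B) = (M + 2)*(2*B) = (2 + M)*(2*B) = 2*B*(2 + M))
j(-4, 4)*(104 - 149) = (2*(-4)*(2 + 4))*(104 - 149) = (2*(-4)*6)*(-45) = -48*(-45) = 2160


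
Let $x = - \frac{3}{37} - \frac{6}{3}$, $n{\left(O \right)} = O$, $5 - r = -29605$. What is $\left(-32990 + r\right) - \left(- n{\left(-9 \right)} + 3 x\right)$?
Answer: $- \frac{125162}{37} \approx -3382.8$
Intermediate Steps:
$r = 29610$ ($r = 5 - -29605 = 5 + 29605 = 29610$)
$x = - \frac{77}{37}$ ($x = \left(-3\right) \frac{1}{37} - 2 = - \frac{3}{37} - 2 = - \frac{77}{37} \approx -2.0811$)
$\left(-32990 + r\right) - \left(- n{\left(-9 \right)} + 3 x\right) = \left(-32990 + 29610\right) - \frac{102}{37} = -3380 + \left(\frac{231}{37} - 9\right) = -3380 - \frac{102}{37} = - \frac{125162}{37}$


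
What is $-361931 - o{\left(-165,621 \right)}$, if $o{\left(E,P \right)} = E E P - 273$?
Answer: $-17268383$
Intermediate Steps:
$o{\left(E,P \right)} = -273 + P E^{2}$ ($o{\left(E,P \right)} = E^{2} P - 273 = P E^{2} - 273 = -273 + P E^{2}$)
$-361931 - o{\left(-165,621 \right)} = -361931 - \left(-273 + 621 \left(-165\right)^{2}\right) = -361931 - \left(-273 + 621 \cdot 27225\right) = -361931 - \left(-273 + 16906725\right) = -361931 - 16906452 = -17268383$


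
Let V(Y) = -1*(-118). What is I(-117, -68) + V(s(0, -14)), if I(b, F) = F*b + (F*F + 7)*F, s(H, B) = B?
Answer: -306834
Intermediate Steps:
I(b, F) = F*b + F*(7 + F**2) (I(b, F) = F*b + (F**2 + 7)*F = F*b + (7 + F**2)*F = F*b + F*(7 + F**2))
V(Y) = 118
I(-117, -68) + V(s(0, -14)) = -68*(7 - 117 + (-68)**2) + 118 = -68*(7 - 117 + 4624) + 118 = -68*4514 + 118 = -306952 + 118 = -306834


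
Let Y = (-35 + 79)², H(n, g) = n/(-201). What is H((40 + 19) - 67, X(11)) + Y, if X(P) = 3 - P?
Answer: 389144/201 ≈ 1936.0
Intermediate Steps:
H(n, g) = -n/201 (H(n, g) = n*(-1/201) = -n/201)
Y = 1936 (Y = 44² = 1936)
H((40 + 19) - 67, X(11)) + Y = -((40 + 19) - 67)/201 + 1936 = -(59 - 67)/201 + 1936 = -1/201*(-8) + 1936 = 8/201 + 1936 = 389144/201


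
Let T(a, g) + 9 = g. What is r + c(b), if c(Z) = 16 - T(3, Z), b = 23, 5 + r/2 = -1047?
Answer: -2102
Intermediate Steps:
r = -2104 (r = -10 + 2*(-1047) = -10 - 2094 = -2104)
T(a, g) = -9 + g
c(Z) = 25 - Z (c(Z) = 16 - (-9 + Z) = 16 + (9 - Z) = 25 - Z)
r + c(b) = -2104 + (25 - 1*23) = -2104 + (25 - 23) = -2104 + 2 = -2102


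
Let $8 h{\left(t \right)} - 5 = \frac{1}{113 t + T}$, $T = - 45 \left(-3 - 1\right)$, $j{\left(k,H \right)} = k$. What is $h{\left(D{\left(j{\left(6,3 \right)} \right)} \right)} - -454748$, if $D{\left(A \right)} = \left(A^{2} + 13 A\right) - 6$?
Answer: $\frac{45052855777}{99072} \approx 4.5475 \cdot 10^{5}$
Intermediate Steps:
$D{\left(A \right)} = -6 + A^{2} + 13 A$
$T = 180$ ($T = - 45 \left(-3 - 1\right) = \left(-45\right) \left(-4\right) = 180$)
$h{\left(t \right)} = \frac{5}{8} + \frac{1}{8 \left(180 + 113 t\right)}$ ($h{\left(t \right)} = \frac{5}{8} + \frac{1}{8 \left(113 t + 180\right)} = \frac{5}{8} + \frac{1}{8 \left(180 + 113 t\right)}$)
$h{\left(D{\left(j{\left(6,3 \right)} \right)} \right)} - -454748 = \frac{901 + 565 \left(-6 + 6^{2} + 13 \cdot 6\right)}{8 \left(180 + 113 \left(-6 + 6^{2} + 13 \cdot 6\right)\right)} - -454748 = \frac{901 + 565 \left(-6 + 36 + 78\right)}{8 \left(180 + 113 \left(-6 + 36 + 78\right)\right)} + 454748 = \frac{901 + 565 \cdot 108}{8 \left(180 + 113 \cdot 108\right)} + 454748 = \frac{901 + 61020}{8 \left(180 + 12204\right)} + 454748 = \frac{1}{8} \cdot \frac{1}{12384} \cdot 61921 + 454748 = \frac{61921}{99072} + 454748 = \frac{45052855777}{99072}$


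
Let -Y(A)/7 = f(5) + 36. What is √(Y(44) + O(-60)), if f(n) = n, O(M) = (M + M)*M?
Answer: √6913 ≈ 83.144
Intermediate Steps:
O(M) = 2*M² (O(M) = (2*M)*M = 2*M²)
Y(A) = -287 (Y(A) = -7*(5 + 36) = -7*41 = -287)
√(Y(44) + O(-60)) = √(-287 + 2*(-60)²) = √(-287 + 2*3600) = √(-287 + 7200) = √6913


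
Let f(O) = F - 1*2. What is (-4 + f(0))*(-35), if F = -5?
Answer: 385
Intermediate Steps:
f(O) = -7 (f(O) = -5 - 1*2 = -5 - 2 = -7)
(-4 + f(0))*(-35) = (-4 - 7)*(-35) = -11*(-35) = 385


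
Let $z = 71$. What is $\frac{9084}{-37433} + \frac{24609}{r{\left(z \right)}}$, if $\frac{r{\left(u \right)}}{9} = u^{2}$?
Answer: $\frac{169685567}{566099259} \approx 0.29975$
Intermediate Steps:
$r{\left(u \right)} = 9 u^{2}$
$\frac{9084}{-37433} + \frac{24609}{r{\left(z \right)}} = \frac{9084}{-37433} + \frac{24609}{9 \cdot 71^{2}} = 9084 \left(- \frac{1}{37433}\right) + \frac{24609}{9 \cdot 5041} = - \frac{9084}{37433} + \frac{24609}{45369} = - \frac{9084}{37433} + 24609 \cdot \frac{1}{45369} = - \frac{9084}{37433} + \frac{8203}{15123} = \frac{169685567}{566099259}$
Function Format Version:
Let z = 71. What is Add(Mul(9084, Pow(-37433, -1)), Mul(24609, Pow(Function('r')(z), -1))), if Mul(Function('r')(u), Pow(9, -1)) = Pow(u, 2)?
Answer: Rational(169685567, 566099259) ≈ 0.29975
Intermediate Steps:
Function('r')(u) = Mul(9, Pow(u, 2))
Add(Mul(9084, Pow(-37433, -1)), Mul(24609, Pow(Function('r')(z), -1))) = Add(Mul(9084, Pow(-37433, -1)), Mul(24609, Pow(Mul(9, Pow(71, 2)), -1))) = Add(Mul(9084, Rational(-1, 37433)), Mul(24609, Pow(Mul(9, 5041), -1))) = Add(Rational(-9084, 37433), Mul(24609, Pow(45369, -1))) = Add(Rational(-9084, 37433), Mul(24609, Rational(1, 45369))) = Add(Rational(-9084, 37433), Rational(8203, 15123)) = Rational(169685567, 566099259)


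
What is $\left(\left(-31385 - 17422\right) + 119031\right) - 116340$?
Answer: $-46116$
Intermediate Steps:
$\left(\left(-31385 - 17422\right) + 119031\right) - 116340 = \left(-48807 + 119031\right) - 116340 = 70224 - 116340 = -46116$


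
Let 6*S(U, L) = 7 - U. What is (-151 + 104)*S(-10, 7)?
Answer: -799/6 ≈ -133.17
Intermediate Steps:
S(U, L) = 7/6 - U/6 (S(U, L) = (7 - U)/6 = 7/6 - U/6)
(-151 + 104)*S(-10, 7) = (-151 + 104)*(7/6 - ⅙*(-10)) = -47*(7/6 + 5/3) = -47*17/6 = -799/6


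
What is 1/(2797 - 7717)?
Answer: -1/4920 ≈ -0.00020325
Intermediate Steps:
1/(2797 - 7717) = 1/(-4920) = -1/4920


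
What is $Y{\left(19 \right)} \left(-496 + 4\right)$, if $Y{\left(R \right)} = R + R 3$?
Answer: $-37392$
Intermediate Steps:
$Y{\left(R \right)} = 4 R$ ($Y{\left(R \right)} = R + 3 R = 4 R$)
$Y{\left(19 \right)} \left(-496 + 4\right) = 4 \cdot 19 \left(-496 + 4\right) = 76 \left(-492\right) = -37392$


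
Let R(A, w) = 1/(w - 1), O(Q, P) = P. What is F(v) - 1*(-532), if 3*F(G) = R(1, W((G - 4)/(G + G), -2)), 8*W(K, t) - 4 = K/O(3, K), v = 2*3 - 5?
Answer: 4780/9 ≈ 531.11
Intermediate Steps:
v = 1 (v = 6 - 5 = 1)
W(K, t) = 5/8 (W(K, t) = 1/2 + (K/K)/8 = 1/2 + (1/8)*1 = 1/2 + 1/8 = 5/8)
R(A, w) = 1/(-1 + w)
F(G) = -8/9 (F(G) = 1/(3*(-1 + 5/8)) = 1/(3*(-3/8)) = (1/3)*(-8/3) = -8/9)
F(v) - 1*(-532) = -8/9 - 1*(-532) = -8/9 + 532 = 4780/9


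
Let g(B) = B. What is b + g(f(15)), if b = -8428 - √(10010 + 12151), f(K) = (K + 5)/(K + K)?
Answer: -25282/3 - √22161 ≈ -8576.2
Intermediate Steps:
f(K) = (5 + K)/(2*K) (f(K) = (5 + K)/((2*K)) = (5 + K)*(1/(2*K)) = (5 + K)/(2*K))
b = -8428 - √22161 ≈ -8576.9
b + g(f(15)) = (-8428 - √22161) + (½)*(5 + 15)/15 = (-8428 - √22161) + (½)*(1/15)*20 = (-8428 - √22161) + ⅔ = -25282/3 - √22161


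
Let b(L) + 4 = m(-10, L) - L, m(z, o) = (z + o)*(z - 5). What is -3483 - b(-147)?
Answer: -5981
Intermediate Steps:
m(z, o) = (-5 + z)*(o + z) (m(z, o) = (o + z)*(-5 + z) = (-5 + z)*(o + z))
b(L) = 146 - 16*L (b(L) = -4 + (((-10)**2 - 5*L - 5*(-10) + L*(-10)) - L) = -4 + ((100 - 5*L + 50 - 10*L) - L) = -4 + ((150 - 15*L) - L) = -4 + (150 - 16*L) = 146 - 16*L)
-3483 - b(-147) = -3483 - (146 - 16*(-147)) = -3483 - (146 + 2352) = -3483 - 1*2498 = -3483 - 2498 = -5981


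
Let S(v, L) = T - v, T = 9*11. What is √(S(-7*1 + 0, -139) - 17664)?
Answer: I*√17558 ≈ 132.51*I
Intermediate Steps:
T = 99
S(v, L) = 99 - v
√(S(-7*1 + 0, -139) - 17664) = √((99 - (-7*1 + 0)) - 17664) = √((99 - (-7 + 0)) - 17664) = √((99 - 1*(-7)) - 17664) = √((99 + 7) - 17664) = √(106 - 17664) = √(-17558) = I*√17558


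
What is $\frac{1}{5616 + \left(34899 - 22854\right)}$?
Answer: $\frac{1}{17661} \approx 5.6622 \cdot 10^{-5}$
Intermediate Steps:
$\frac{1}{5616 + \left(34899 - 22854\right)} = \frac{1}{5616 + 12045} = \frac{1}{17661}$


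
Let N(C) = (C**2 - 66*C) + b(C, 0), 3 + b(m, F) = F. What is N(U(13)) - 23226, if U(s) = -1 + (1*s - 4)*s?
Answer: -17429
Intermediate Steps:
b(m, F) = -3 + F
U(s) = -1 + s*(-4 + s) (U(s) = -1 + (s - 4)*s = -1 + (-4 + s)*s = -1 + s*(-4 + s))
N(C) = -3 + C**2 - 66*C (N(C) = (C**2 - 66*C) + (-3 + 0) = (C**2 - 66*C) - 3 = -3 + C**2 - 66*C)
N(U(13)) - 23226 = (-3 + (-1 + 13**2 - 4*13)**2 - 66*(-1 + 13**2 - 4*13)) - 23226 = (-3 + (-1 + 169 - 52)**2 - 66*(-1 + 169 - 52)) - 23226 = (-3 + 116**2 - 66*116) - 23226 = (-3 + 13456 - 7656) - 23226 = 5797 - 23226 = -17429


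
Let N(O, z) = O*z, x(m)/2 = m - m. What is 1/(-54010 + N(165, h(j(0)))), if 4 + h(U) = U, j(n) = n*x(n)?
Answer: -1/54670 ≈ -1.8292e-5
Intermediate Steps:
x(m) = 0 (x(m) = 2*(m - m) = 2*0 = 0)
j(n) = 0 (j(n) = n*0 = 0)
h(U) = -4 + U
1/(-54010 + N(165, h(j(0)))) = 1/(-54010 + 165*(-4 + 0)) = 1/(-54010 + 165*(-4)) = 1/(-54010 - 660) = 1/(-54670) = -1/54670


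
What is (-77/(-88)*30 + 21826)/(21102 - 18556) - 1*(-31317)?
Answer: 319019737/10184 ≈ 31326.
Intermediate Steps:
(-77/(-88)*30 + 21826)/(21102 - 18556) - 1*(-31317) = (-77*(-1/88)*30 + 21826)/2546 + 31317 = ((7/8)*30 + 21826)*(1/2546) + 31317 = (105/4 + 21826)*(1/2546) + 31317 = (87409/4)*(1/2546) + 31317 = 87409/10184 + 31317 = 319019737/10184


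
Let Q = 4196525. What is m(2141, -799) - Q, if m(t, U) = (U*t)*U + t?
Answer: 1362622157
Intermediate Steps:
m(t, U) = t + t*U**2 (m(t, U) = t*U**2 + t = t + t*U**2)
m(2141, -799) - Q = 2141*(1 + (-799)**2) - 1*4196525 = 2141*(1 + 638401) - 4196525 = 2141*638402 - 4196525 = 1366818682 - 4196525 = 1362622157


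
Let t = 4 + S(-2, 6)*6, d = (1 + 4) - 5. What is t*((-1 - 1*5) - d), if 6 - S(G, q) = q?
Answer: -24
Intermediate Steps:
S(G, q) = 6 - q
d = 0 (d = 5 - 5 = 0)
t = 4 (t = 4 + (6 - 1*6)*6 = 4 + (6 - 6)*6 = 4 + 0*6 = 4 + 0 = 4)
t*((-1 - 1*5) - d) = 4*((-1 - 1*5) - 1*0) = 4*((-1 - 5) + 0) = 4*(-6 + 0) = 4*(-6) = -24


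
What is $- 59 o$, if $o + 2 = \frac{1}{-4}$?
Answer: $\frac{531}{4} \approx 132.75$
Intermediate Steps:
$o = - \frac{9}{4}$ ($o = -2 + \frac{1}{-4} = -2 - \frac{1}{4} = - \frac{9}{4} \approx -2.25$)
$- 59 o = \left(-59\right) \left(- \frac{9}{4}\right) = \frac{531}{4}$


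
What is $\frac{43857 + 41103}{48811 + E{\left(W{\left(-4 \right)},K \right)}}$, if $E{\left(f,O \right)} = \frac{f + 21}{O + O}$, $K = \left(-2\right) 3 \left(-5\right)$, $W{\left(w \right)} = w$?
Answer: $\frac{5097600}{2928677} \approx 1.7406$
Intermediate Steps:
$K = 30$ ($K = \left(-6\right) \left(-5\right) = 30$)
$E{\left(f,O \right)} = \frac{21 + f}{2 O}$
$\frac{43857 + 41103}{48811 + E{\left(W{\left(-4 \right)},K \right)}} = \frac{43857 + 41103}{48811 + \frac{21 - 4}{2 \cdot 30}} = \frac{84960}{48811 + \frac{1}{2} \cdot \frac{1}{30} \cdot 17} = \frac{84960}{48811 + \frac{17}{60}} = \frac{84960}{\frac{2928677}{60}} = 84960 \cdot \frac{60}{2928677} = \frac{5097600}{2928677}$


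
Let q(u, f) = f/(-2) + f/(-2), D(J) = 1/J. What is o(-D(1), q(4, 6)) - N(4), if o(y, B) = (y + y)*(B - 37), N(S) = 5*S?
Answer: 66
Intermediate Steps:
q(u, f) = -f (q(u, f) = f*(-½) + f*(-½) = -f/2 - f/2 = -f)
o(y, B) = 2*y*(-37 + B) (o(y, B) = (2*y)*(-37 + B) = 2*y*(-37 + B))
o(-D(1), q(4, 6)) - N(4) = 2*(-1/1)*(-37 - 1*6) - 5*4 = 2*(-1*1)*(-37 - 6) - 1*20 = 2*(-1)*(-43) - 20 = 86 - 20 = 66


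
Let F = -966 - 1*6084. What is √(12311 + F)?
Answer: √5261 ≈ 72.533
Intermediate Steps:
F = -7050 (F = -966 - 6084 = -7050)
√(12311 + F) = √(12311 - 7050) = √5261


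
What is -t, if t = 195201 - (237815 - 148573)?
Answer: -105959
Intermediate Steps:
t = 105959 (t = 195201 - 1*89242 = 195201 - 89242 = 105959)
-t = -1*105959 = -105959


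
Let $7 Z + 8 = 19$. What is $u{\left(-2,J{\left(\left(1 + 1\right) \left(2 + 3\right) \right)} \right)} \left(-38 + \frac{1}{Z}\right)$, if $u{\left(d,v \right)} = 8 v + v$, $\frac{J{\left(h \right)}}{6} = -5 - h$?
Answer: $\frac{332910}{11} \approx 30265.0$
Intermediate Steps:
$Z = \frac{11}{7}$ ($Z = - \frac{8}{7} + \frac{1}{7} \cdot 19 = - \frac{8}{7} + \frac{19}{7} = \frac{11}{7} \approx 1.5714$)
$J{\left(h \right)} = -30 - 6 h$ ($J{\left(h \right)} = 6 \left(-5 - h\right) = -30 - 6 h$)
$u{\left(d,v \right)} = 9 v$
$u{\left(-2,J{\left(\left(1 + 1\right) \left(2 + 3\right) \right)} \right)} \left(-38 + \frac{1}{Z}\right) = 9 \left(-30 - 6 \left(1 + 1\right) \left(2 + 3\right)\right) \left(-38 + \frac{1}{\frac{11}{7}}\right) = 9 \left(-30 - 6 \cdot 2 \cdot 5\right) \left(-38 + \frac{7}{11}\right) = 9 \left(-30 - 60\right) \left(- \frac{411}{11}\right) = 9 \left(-90\right) \left(- \frac{411}{11}\right) = \left(-810\right) \left(- \frac{411}{11}\right) = \frac{332910}{11}$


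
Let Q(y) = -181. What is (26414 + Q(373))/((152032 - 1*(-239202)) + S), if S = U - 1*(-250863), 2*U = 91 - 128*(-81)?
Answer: 52466/1294653 ≈ 0.040525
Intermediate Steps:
U = 10459/2 (U = (91 - 128*(-81))/2 = (91 + 10368)/2 = (1/2)*10459 = 10459/2 ≈ 5229.5)
S = 512185/2 (S = 10459/2 - 1*(-250863) = 10459/2 + 250863 = 512185/2 ≈ 2.5609e+5)
(26414 + Q(373))/((152032 - 1*(-239202)) + S) = (26414 - 181)/((152032 - 1*(-239202)) + 512185/2) = 26233/((152032 + 239202) + 512185/2) = 26233/(391234 + 512185/2) = 26233/(1294653/2) = 26233*(2/1294653) = 52466/1294653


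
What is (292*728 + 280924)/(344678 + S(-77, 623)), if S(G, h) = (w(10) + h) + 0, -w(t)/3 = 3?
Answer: 123375/86323 ≈ 1.4292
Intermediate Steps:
w(t) = -9 (w(t) = -3*3 = -9)
S(G, h) = -9 + h (S(G, h) = (-9 + h) + 0 = -9 + h)
(292*728 + 280924)/(344678 + S(-77, 623)) = (292*728 + 280924)/(344678 + (-9 + 623)) = (212576 + 280924)/(344678 + 614) = 493500/345292 = 493500*(1/345292) = 123375/86323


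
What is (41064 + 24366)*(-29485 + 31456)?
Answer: 128962530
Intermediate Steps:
(41064 + 24366)*(-29485 + 31456) = 65430*1971 = 128962530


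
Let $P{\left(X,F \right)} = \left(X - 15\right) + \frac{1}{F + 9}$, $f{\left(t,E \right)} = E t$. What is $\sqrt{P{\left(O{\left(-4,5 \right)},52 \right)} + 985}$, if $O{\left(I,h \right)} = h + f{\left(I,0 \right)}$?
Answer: $\frac{2 \sqrt{907009}}{61} \approx 31.225$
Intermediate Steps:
$O{\left(I,h \right)} = h$ ($O{\left(I,h \right)} = h + 0 I = h + 0 = h$)
$P{\left(X,F \right)} = -15 + X + \frac{1}{9 + F}$ ($P{\left(X,F \right)} = \left(-15 + X\right) + \frac{1}{9 + F} = -15 + X + \frac{1}{9 + F}$)
$\sqrt{P{\left(O{\left(-4,5 \right)},52 \right)} + 985} = \sqrt{\frac{-134 - 780 + 9 \cdot 5 + 52 \cdot 5}{9 + 52} + 985} = \sqrt{\frac{-134 - 780 + 45 + 260}{61} + 985} = \sqrt{\frac{1}{61} \left(-609\right) + 985} = \sqrt{- \frac{609}{61} + 985} = \sqrt{\frac{59476}{61}} = \frac{2 \sqrt{907009}}{61}$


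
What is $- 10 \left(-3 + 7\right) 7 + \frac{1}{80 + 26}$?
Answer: $- \frac{29679}{106} \approx -279.99$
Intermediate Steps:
$- 10 \left(-3 + 7\right) 7 + \frac{1}{80 + 26} = - 10 \cdot 4 \cdot 7 + \frac{1}{106} = \left(-10\right) 28 + \frac{1}{106} = -280 + \frac{1}{106} = - \frac{29679}{106}$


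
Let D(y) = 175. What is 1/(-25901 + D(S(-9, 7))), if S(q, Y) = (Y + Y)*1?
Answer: -1/25726 ≈ -3.8871e-5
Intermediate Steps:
S(q, Y) = 2*Y (S(q, Y) = (2*Y)*1 = 2*Y)
1/(-25901 + D(S(-9, 7))) = 1/(-25901 + 175) = 1/(-25726) = -1/25726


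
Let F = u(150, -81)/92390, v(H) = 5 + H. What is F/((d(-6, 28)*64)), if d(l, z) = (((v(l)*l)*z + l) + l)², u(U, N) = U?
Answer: 5/4796593152 ≈ 1.0424e-9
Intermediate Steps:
d(l, z) = (2*l + l*z*(5 + l))² (d(l, z) = ((((5 + l)*l)*z + l) + l)² = (((l*(5 + l))*z + l) + l)² = ((l*z*(5 + l) + l) + l)² = ((l + l*z*(5 + l)) + l)² = (2*l + l*z*(5 + l))²)
F = 15/9239 (F = 150/92390 = 150*(1/92390) = 15/9239 ≈ 0.0016236)
F/((d(-6, 28)*64)) = 15/(9239*((((-6)²*(2 + 28*(5 - 6))²)*64))) = 15/(9239*(((36*(2 + 28*(-1))²)*64))) = 15/(9239*(((36*(2 - 28)²)*64))) = 15/(9239*(((36*(-26)²)*64))) = 15/(9239*(((36*676)*64))) = 15/(9239*((24336*64))) = (15/9239)/1557504 = (15/9239)*(1/1557504) = 5/4796593152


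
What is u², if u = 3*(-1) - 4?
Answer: 49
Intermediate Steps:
u = -7 (u = -3 - 4 = -7)
u² = (-7)² = 49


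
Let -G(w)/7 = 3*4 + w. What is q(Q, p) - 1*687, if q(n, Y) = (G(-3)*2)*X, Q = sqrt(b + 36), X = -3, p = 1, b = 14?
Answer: -309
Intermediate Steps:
G(w) = -84 - 7*w (G(w) = -7*(3*4 + w) = -7*(12 + w) = -84 - 7*w)
Q = 5*sqrt(2) (Q = sqrt(14 + 36) = sqrt(50) = 5*sqrt(2) ≈ 7.0711)
q(n, Y) = 378 (q(n, Y) = ((-84 - 7*(-3))*2)*(-3) = ((-84 + 21)*2)*(-3) = -63*2*(-3) = -126*(-3) = 378)
q(Q, p) - 1*687 = 378 - 1*687 = 378 - 687 = -309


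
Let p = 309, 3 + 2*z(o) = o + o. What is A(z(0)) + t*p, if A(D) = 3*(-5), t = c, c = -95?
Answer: -29370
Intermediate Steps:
t = -95
z(o) = -3/2 + o (z(o) = -3/2 + (o + o)/2 = -3/2 + (2*o)/2 = -3/2 + o)
A(D) = -15
A(z(0)) + t*p = -15 - 95*309 = -15 - 29355 = -29370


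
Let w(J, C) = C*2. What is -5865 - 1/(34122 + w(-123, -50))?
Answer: -199539031/34022 ≈ -5865.0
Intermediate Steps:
w(J, C) = 2*C
-5865 - 1/(34122 + w(-123, -50)) = -5865 - 1/(34122 + 2*(-50)) = -5865 - 1/(34122 - 100) = -5865 - 1/34022 = -199539031/34022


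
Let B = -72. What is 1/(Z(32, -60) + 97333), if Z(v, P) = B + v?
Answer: 1/97293 ≈ 1.0278e-5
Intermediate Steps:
Z(v, P) = -72 + v
1/(Z(32, -60) + 97333) = 1/((-72 + 32) + 97333) = 1/(-40 + 97333) = 1/97293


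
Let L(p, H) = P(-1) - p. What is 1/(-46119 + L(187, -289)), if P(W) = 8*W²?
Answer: -1/46298 ≈ -2.1599e-5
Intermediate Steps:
L(p, H) = 8 - p (L(p, H) = 8*(-1)² - p = 8*1 - p = 8 - p)
1/(-46119 + L(187, -289)) = 1/(-46119 + (8 - 1*187)) = 1/(-46119 + (8 - 187)) = 1/(-46119 - 179) = 1/(-46298) = -1/46298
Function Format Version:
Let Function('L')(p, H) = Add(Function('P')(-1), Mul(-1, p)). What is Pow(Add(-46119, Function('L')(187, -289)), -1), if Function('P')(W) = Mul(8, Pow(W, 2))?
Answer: Rational(-1, 46298) ≈ -2.1599e-5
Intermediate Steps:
Function('L')(p, H) = Add(8, Mul(-1, p)) (Function('L')(p, H) = Add(Mul(8, Pow(-1, 2)), Mul(-1, p)) = Add(Mul(8, 1), Mul(-1, p)) = Add(8, Mul(-1, p)))
Pow(Add(-46119, Function('L')(187, -289)), -1) = Pow(Add(-46119, Add(8, Mul(-1, 187))), -1) = Pow(Add(-46119, Add(8, -187)), -1) = Pow(Add(-46119, -179), -1) = Pow(-46298, -1) = Rational(-1, 46298)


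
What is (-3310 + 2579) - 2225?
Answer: -2956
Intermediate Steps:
(-3310 + 2579) - 2225 = -731 - 2225 = -2956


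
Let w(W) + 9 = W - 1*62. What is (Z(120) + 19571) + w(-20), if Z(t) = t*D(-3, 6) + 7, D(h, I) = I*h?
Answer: 17327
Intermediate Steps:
w(W) = -71 + W (w(W) = -9 + (W - 1*62) = -9 + (W - 62) = -9 + (-62 + W) = -71 + W)
Z(t) = 7 - 18*t (Z(t) = t*(6*(-3)) + 7 = t*(-18) + 7 = -18*t + 7 = 7 - 18*t)
(Z(120) + 19571) + w(-20) = ((7 - 18*120) + 19571) + (-71 - 20) = ((7 - 2160) + 19571) - 91 = (-2153 + 19571) - 91 = 17418 - 91 = 17327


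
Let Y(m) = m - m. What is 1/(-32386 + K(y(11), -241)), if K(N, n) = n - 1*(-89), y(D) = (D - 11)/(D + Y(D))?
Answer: -1/32538 ≈ -3.0733e-5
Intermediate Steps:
Y(m) = 0
y(D) = (-11 + D)/D (y(D) = (D - 11)/(D + 0) = (-11 + D)/D)
K(N, n) = 89 + n (K(N, n) = n + 89 = 89 + n)
1/(-32386 + K(y(11), -241)) = 1/(-32386 + (89 - 241)) = 1/(-32386 - 152) = 1/(-32538) = -1/32538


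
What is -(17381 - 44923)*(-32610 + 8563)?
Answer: -662302474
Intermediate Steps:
-(17381 - 44923)*(-32610 + 8563) = -(-27542)*(-24047) = -1*662302474 = -662302474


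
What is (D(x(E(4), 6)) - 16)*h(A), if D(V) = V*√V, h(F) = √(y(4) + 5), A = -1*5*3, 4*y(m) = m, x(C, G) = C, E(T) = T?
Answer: -8*√6 ≈ -19.596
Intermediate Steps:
y(m) = m/4
A = -15 (A = -5*3 = -15)
h(F) = √6 (h(F) = √((¼)*4 + 5) = √(1 + 5) = √6)
D(V) = V^(3/2)
(D(x(E(4), 6)) - 16)*h(A) = (4^(3/2) - 16)*√6 = (8 - 16)*√6 = -8*√6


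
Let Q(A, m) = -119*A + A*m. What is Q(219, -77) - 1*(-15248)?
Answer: -27676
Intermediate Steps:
Q(219, -77) - 1*(-15248) = 219*(-119 - 77) - 1*(-15248) = 219*(-196) + 15248 = -42924 + 15248 = -27676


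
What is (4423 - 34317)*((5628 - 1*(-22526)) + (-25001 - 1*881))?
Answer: -67919168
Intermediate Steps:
(4423 - 34317)*((5628 - 1*(-22526)) + (-25001 - 1*881)) = -29894*((5628 + 22526) + (-25001 - 881)) = -29894*(28154 - 25882) = -29894*2272 = -67919168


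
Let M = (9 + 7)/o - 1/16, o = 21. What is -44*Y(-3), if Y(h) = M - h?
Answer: -13673/84 ≈ -162.77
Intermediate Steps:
M = 235/336 (M = (9 + 7)/21 - 1/16 = 16*(1/21) - 1*1/16 = 16/21 - 1/16 = 235/336 ≈ 0.69940)
Y(h) = 235/336 - h
-44*Y(-3) = -44*(235/336 - 1*(-3)) = -44*(235/336 + 3) = -44*1243/336 = -13673/84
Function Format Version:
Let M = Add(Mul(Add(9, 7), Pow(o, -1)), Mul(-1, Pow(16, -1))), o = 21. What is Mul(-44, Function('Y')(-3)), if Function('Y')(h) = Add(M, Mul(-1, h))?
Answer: Rational(-13673, 84) ≈ -162.77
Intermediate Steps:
M = Rational(235, 336) (M = Add(Mul(Add(9, 7), Pow(21, -1)), Mul(-1, Pow(16, -1))) = Add(Mul(16, Rational(1, 21)), Mul(-1, Rational(1, 16))) = Add(Rational(16, 21), Rational(-1, 16)) = Rational(235, 336) ≈ 0.69940)
Function('Y')(h) = Add(Rational(235, 336), Mul(-1, h))
Mul(-44, Function('Y')(-3)) = Mul(-44, Add(Rational(235, 336), Mul(-1, -3))) = Mul(-44, Add(Rational(235, 336), 3)) = Mul(-44, Rational(1243, 336)) = Rational(-13673, 84)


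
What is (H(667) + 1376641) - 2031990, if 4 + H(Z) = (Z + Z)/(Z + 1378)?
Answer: -1340195551/2045 ≈ -6.5535e+5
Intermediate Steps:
H(Z) = -4 + 2*Z/(1378 + Z) (H(Z) = -4 + (Z + Z)/(Z + 1378) = -4 + (2*Z)/(1378 + Z) = -4 + 2*Z/(1378 + Z))
(H(667) + 1376641) - 2031990 = (2*(-2756 - 1*667)/(1378 + 667) + 1376641) - 2031990 = (2*(-2756 - 667)/2045 + 1376641) - 2031990 = (2*(1/2045)*(-3423) + 1376641) - 2031990 = (-6846/2045 + 1376641) - 2031990 = 2815223999/2045 - 2031990 = -1340195551/2045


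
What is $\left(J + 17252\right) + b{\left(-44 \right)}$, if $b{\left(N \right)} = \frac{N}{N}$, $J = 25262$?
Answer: $42515$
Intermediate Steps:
$b{\left(N \right)} = 1$
$\left(J + 17252\right) + b{\left(-44 \right)} = \left(25262 + 17252\right) + 1 = 42514 + 1 = 42515$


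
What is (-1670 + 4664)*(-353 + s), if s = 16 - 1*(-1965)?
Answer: 4874232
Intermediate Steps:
s = 1981 (s = 16 + 1965 = 1981)
(-1670 + 4664)*(-353 + s) = (-1670 + 4664)*(-353 + 1981) = 2994*1628 = 4874232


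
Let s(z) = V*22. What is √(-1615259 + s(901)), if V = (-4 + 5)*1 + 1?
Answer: I*√1615215 ≈ 1270.9*I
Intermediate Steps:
V = 2 (V = 1*1 + 1 = 1 + 1 = 2)
s(z) = 44 (s(z) = 2*22 = 44)
√(-1615259 + s(901)) = √(-1615259 + 44) = √(-1615215) = I*√1615215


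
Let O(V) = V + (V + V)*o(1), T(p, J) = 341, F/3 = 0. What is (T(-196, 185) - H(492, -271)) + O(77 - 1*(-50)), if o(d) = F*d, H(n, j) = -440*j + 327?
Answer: -119099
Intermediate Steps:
F = 0 (F = 3*0 = 0)
H(n, j) = 327 - 440*j
o(d) = 0 (o(d) = 0*d = 0)
O(V) = V (O(V) = V + (V + V)*0 = V + (2*V)*0 = V + 0 = V)
(T(-196, 185) - H(492, -271)) + O(77 - 1*(-50)) = (341 - (327 - 440*(-271))) + (77 - 1*(-50)) = (341 - (327 + 119240)) + (77 + 50) = (341 - 1*119567) + 127 = (341 - 119567) + 127 = -119226 + 127 = -119099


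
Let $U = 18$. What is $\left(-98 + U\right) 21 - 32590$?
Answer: $-34270$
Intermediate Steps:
$\left(-98 + U\right) 21 - 32590 = \left(-98 + 18\right) 21 - 32590 = \left(-80\right) 21 - 32590 = -1680 - 32590 = -34270$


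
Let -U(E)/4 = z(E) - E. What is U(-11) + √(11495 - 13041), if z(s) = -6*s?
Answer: -308 + I*√1546 ≈ -308.0 + 39.319*I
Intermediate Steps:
U(E) = 28*E (U(E) = -4*(-6*E - E) = -(-28)*E = 28*E)
U(-11) + √(11495 - 13041) = 28*(-11) + √(11495 - 13041) = -308 + √(-1546) = -308 + I*√1546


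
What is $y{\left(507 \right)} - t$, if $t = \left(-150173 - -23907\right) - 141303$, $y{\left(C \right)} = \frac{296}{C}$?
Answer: $\frac{135657779}{507} \approx 2.6757 \cdot 10^{5}$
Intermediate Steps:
$t = -267569$ ($t = \left(-150173 + \left(-58321 + 82228\right)\right) - 141303 = \left(-150173 + 23907\right) - 141303 = -126266 - 141303 = -267569$)
$y{\left(507 \right)} - t = \frac{296}{507} - -267569 = 296 \cdot \frac{1}{507} + 267569 = \frac{296}{507} + 267569 = \frac{135657779}{507}$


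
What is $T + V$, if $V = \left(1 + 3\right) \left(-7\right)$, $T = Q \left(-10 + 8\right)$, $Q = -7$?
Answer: $-14$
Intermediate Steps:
$T = 14$ ($T = - 7 \left(-10 + 8\right) = \left(-7\right) \left(-2\right) = 14$)
$V = -28$ ($V = 4 \left(-7\right) = -28$)
$T + V = 14 - 28 = -14$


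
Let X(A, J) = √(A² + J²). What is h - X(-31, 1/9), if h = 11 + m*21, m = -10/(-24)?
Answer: 79/4 - √77842/9 ≈ -11.250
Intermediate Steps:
m = 5/12 (m = -10*(-1/24) = 5/12 ≈ 0.41667)
h = 79/4 (h = 11 + (5/12)*21 = 11 + 35/4 = 79/4 ≈ 19.750)
h - X(-31, 1/9) = 79/4 - √((-31)² + (1/9)²) = 79/4 - √(961 + (⅑)²) = 79/4 - √(961 + 1/81) = 79/4 - √(77842/81) = 79/4 - √77842/9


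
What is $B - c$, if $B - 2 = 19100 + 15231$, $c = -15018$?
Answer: $49351$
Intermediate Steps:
$B = 34333$ ($B = 2 + \left(19100 + 15231\right) = 2 + 34331 = 34333$)
$B - c = 34333 - -15018 = 34333 + 15018 = 49351$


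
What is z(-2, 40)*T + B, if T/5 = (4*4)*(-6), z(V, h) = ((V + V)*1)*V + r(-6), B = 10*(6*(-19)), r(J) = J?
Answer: -2100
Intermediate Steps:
B = -1140 (B = 10*(-114) = -1140)
z(V, h) = -6 + 2*V² (z(V, h) = ((V + V)*1)*V - 6 = ((2*V)*1)*V - 6 = (2*V)*V - 6 = 2*V² - 6 = -6 + 2*V²)
T = -480 (T = 5*((4*4)*(-6)) = 5*(16*(-6)) = 5*(-96) = -480)
z(-2, 40)*T + B = (-6 + 2*(-2)²)*(-480) - 1140 = (-6 + 2*4)*(-480) - 1140 = (-6 + 8)*(-480) - 1140 = 2*(-480) - 1140 = -960 - 1140 = -2100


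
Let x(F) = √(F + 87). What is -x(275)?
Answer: -√362 ≈ -19.026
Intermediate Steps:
x(F) = √(87 + F)
-x(275) = -√(87 + 275) = -√362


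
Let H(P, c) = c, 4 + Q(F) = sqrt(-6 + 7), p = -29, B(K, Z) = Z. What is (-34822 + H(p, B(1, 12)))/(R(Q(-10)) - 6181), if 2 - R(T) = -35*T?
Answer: 17405/3142 ≈ 5.5395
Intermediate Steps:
Q(F) = -3 (Q(F) = -4 + sqrt(-6 + 7) = -4 + sqrt(1) = -4 + 1 = -3)
R(T) = 2 + 35*T (R(T) = 2 - (-35)*T = 2 + 35*T)
(-34822 + H(p, B(1, 12)))/(R(Q(-10)) - 6181) = (-34822 + 12)/((2 + 35*(-3)) - 6181) = -34810/((2 - 105) - 6181) = -34810/(-103 - 6181) = -34810/(-6284) = -34810*(-1/6284) = 17405/3142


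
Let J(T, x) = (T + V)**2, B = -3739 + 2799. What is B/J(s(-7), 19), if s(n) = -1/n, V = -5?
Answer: -11515/289 ≈ -39.844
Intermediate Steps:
B = -940
J(T, x) = (-5 + T)**2 (J(T, x) = (T - 5)**2 = (-5 + T)**2)
B/J(s(-7), 19) = -940/(-5 - 1/(-7))**2 = -940/(-5 - 1*(-1/7))**2 = -940/(-5 + 1/7)**2 = -940/((-34/7)**2) = -940/1156/49 = -940*49/1156 = -11515/289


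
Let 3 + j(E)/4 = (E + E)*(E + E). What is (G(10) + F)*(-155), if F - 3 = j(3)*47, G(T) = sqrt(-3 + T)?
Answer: -962085 - 155*sqrt(7) ≈ -9.6250e+5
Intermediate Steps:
j(E) = -12 + 16*E**2 (j(E) = -12 + 4*((E + E)*(E + E)) = -12 + 4*((2*E)*(2*E)) = -12 + 4*(4*E**2) = -12 + 16*E**2)
F = 6207 (F = 3 + (-12 + 16*3**2)*47 = 3 + (-12 + 16*9)*47 = 3 + (-12 + 144)*47 = 3 + 132*47 = 3 + 6204 = 6207)
(G(10) + F)*(-155) = (sqrt(-3 + 10) + 6207)*(-155) = (sqrt(7) + 6207)*(-155) = (6207 + sqrt(7))*(-155) = -962085 - 155*sqrt(7)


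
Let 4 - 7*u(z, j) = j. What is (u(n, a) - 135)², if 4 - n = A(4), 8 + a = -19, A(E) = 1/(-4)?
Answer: 835396/49 ≈ 17049.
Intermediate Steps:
A(E) = -¼
a = -27 (a = -8 - 19 = -27)
n = 17/4 (n = 4 - 1*(-¼) = 4 + ¼ = 17/4 ≈ 4.2500)
u(z, j) = 4/7 - j/7
(u(n, a) - 135)² = ((4/7 - ⅐*(-27)) - 135)² = ((4/7 + 27/7) - 135)² = (31/7 - 135)² = (-914/7)² = 835396/49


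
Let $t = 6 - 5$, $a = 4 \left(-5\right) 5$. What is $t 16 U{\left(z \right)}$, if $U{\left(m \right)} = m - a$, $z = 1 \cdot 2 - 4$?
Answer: $1568$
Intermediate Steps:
$z = -2$ ($z = 2 - 4 = -2$)
$a = -100$ ($a = \left(-20\right) 5 = -100$)
$U{\left(m \right)} = 100 + m$ ($U{\left(m \right)} = m - -100 = m + 100 = 100 + m$)
$t = 1$
$t 16 U{\left(z \right)} = 1 \cdot 16 \left(100 - 2\right) = 16 \cdot 98 = 1568$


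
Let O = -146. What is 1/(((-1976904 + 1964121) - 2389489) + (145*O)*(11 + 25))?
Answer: -1/3164392 ≈ -3.1602e-7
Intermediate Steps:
1/(((-1976904 + 1964121) - 2389489) + (145*O)*(11 + 25)) = 1/(((-1976904 + 1964121) - 2389489) + (145*(-146))*(11 + 25)) = 1/((-12783 - 2389489) - 21170*36) = 1/(-2402272 - 762120) = 1/(-3164392) = -1/3164392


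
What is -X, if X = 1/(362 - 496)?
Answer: 1/134 ≈ 0.0074627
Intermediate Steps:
X = -1/134 (X = 1/(-134) = -1/134 ≈ -0.0074627)
-X = -1*(-1/134) = 1/134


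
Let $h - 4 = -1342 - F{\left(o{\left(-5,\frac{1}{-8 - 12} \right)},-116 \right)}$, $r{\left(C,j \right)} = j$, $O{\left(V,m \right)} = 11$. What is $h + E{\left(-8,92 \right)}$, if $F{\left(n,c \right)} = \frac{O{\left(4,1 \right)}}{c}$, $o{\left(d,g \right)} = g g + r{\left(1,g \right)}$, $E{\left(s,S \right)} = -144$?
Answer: $- \frac{171901}{116} \approx -1481.9$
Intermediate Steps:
$o{\left(d,g \right)} = g + g^{2}$ ($o{\left(d,g \right)} = g g + g = g^{2} + g = g + g^{2}$)
$F{\left(n,c \right)} = \frac{11}{c}$
$h = - \frac{155197}{116}$ ($h = 4 - \left(1342 + \frac{11}{-116}\right) = 4 - \left(1342 + 11 \left(- \frac{1}{116}\right)\right) = 4 - \frac{155661}{116} = - \frac{155197}{116} \approx -1337.9$)
$h + E{\left(-8,92 \right)} = - \frac{155197}{116} - 144 = - \frac{171901}{116}$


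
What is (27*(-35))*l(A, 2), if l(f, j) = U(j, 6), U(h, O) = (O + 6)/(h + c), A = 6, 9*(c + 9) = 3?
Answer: 1701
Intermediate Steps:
c = -26/3 (c = -9 + (⅑)*3 = -9 + ⅓ = -26/3 ≈ -8.6667)
U(h, O) = (6 + O)/(-26/3 + h) (U(h, O) = (O + 6)/(h - 26/3) = (6 + O)/(-26/3 + h))
l(f, j) = 36/(-26 + 3*j) (l(f, j) = 3*(6 + 6)/(-26 + 3*j) = 3*12/(-26 + 3*j) = 36/(-26 + 3*j))
(27*(-35))*l(A, 2) = (27*(-35))*(36/(-26 + 3*2)) = -34020/(-26 + 6) = -34020/(-20) = -34020*(-1)/20 = -945*(-9/5) = 1701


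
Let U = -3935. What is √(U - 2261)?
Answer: 2*I*√1549 ≈ 78.715*I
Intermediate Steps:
√(U - 2261) = √(-3935 - 2261) = √(-6196) = 2*I*√1549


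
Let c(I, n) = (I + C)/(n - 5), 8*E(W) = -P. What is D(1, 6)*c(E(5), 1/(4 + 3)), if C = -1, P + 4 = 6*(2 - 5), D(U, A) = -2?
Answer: 49/68 ≈ 0.72059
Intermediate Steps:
P = -22 (P = -4 + 6*(2 - 5) = -4 + 6*(-3) = -4 - 18 = -22)
E(W) = 11/4 (E(W) = (-1*(-22))/8 = (1/8)*22 = 11/4)
c(I, n) = (-1 + I)/(-5 + n) (c(I, n) = (I - 1)/(n - 5) = (-1 + I)/(-5 + n))
D(1, 6)*c(E(5), 1/(4 + 3)) = -2*(-1 + 11/4)/(-5 + 1/(4 + 3)) = -2*7/((-5 + 1/7)*4) = -2*7/((-34/7)*4) = -(-7)*7/(17*4) = -2*(-49/136) = 49/68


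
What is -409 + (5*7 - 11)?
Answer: -385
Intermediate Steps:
-409 + (5*7 - 11) = -409 + (35 - 11) = -409 + 24 = -385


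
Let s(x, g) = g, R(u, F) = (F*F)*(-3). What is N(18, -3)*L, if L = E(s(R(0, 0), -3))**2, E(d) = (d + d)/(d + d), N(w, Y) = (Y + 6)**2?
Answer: 9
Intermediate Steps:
R(u, F) = -3*F**2 (R(u, F) = F**2*(-3) = -3*F**2)
N(w, Y) = (6 + Y)**2
E(d) = 1 (E(d) = (2*d)/((2*d)) = (2*d)*(1/(2*d)) = 1)
L = 1 (L = 1**2 = 1)
N(18, -3)*L = (6 - 3)**2*1 = 3**2*1 = 9*1 = 9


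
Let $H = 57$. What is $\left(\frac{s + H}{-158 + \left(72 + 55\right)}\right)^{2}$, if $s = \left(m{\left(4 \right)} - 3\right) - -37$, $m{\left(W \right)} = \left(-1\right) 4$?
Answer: $\frac{7569}{961} \approx 7.8762$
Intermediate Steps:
$m{\left(W \right)} = -4$
$s = 30$ ($s = \left(-4 - 3\right) - -37 = -7 + 37 = 30$)
$\left(\frac{s + H}{-158 + \left(72 + 55\right)}\right)^{2} = \left(\frac{30 + 57}{-158 + \left(72 + 55\right)}\right)^{2} = \left(\frac{87}{-158 + 127}\right)^{2} = \left(\frac{87}{-31}\right)^{2} = \left(87 \left(- \frac{1}{31}\right)\right)^{2} = \left(- \frac{87}{31}\right)^{2} = \frac{7569}{961}$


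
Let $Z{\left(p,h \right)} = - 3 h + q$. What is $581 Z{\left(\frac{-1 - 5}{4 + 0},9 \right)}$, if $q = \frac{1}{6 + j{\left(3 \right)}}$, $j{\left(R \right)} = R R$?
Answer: $- \frac{234724}{15} \approx -15648.0$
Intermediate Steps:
$j{\left(R \right)} = R^{2}$
$q = \frac{1}{15}$ ($q = \frac{1}{6 + 3^{2}} = \frac{1}{6 + 9} = \frac{1}{15} \approx 0.066667$)
$Z{\left(p,h \right)} = \frac{1}{15} - 3 h$ ($Z{\left(p,h \right)} = - 3 h + \frac{1}{15} = \frac{1}{15} - 3 h$)
$581 Z{\left(\frac{-1 - 5}{4 + 0},9 \right)} = 581 \left(\frac{1}{15} - 27\right) = 581 \left(- \frac{404}{15}\right) = - \frac{234724}{15}$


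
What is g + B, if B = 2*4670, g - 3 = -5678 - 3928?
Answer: -263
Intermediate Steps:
g = -9603 (g = 3 + (-5678 - 3928) = 3 - 9606 = -9603)
B = 9340
g + B = -9603 + 9340 = -263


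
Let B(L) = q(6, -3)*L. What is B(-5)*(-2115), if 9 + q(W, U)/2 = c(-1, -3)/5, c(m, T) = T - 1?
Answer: -207270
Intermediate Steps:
c(m, T) = -1 + T
q(W, U) = -98/5 (q(W, U) = -18 + 2*((-1 - 3)/5) = -18 + 2*(-4*⅕) = -18 + 2*(-⅘) = -18 - 8/5 = -98/5)
B(L) = -98*L/5
B(-5)*(-2115) = -98/5*(-5)*(-2115) = 98*(-2115) = -207270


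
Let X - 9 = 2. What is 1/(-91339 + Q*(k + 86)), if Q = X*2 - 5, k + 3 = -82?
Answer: -1/91322 ≈ -1.0950e-5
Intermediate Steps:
k = -85 (k = -3 - 82 = -85)
X = 11 (X = 9 + 2 = 11)
Q = 17 (Q = 11*2 - 5 = 22 - 5 = 17)
1/(-91339 + Q*(k + 86)) = 1/(-91339 + 17*(-85 + 86)) = 1/(-91339 + 17*1) = 1/(-91339 + 17) = 1/(-91322) = -1/91322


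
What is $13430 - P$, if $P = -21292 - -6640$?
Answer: $28082$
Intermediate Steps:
$P = -14652$ ($P = -21292 + 6640 = -14652$)
$13430 - P = 13430 - -14652 = 13430 + 14652 = 28082$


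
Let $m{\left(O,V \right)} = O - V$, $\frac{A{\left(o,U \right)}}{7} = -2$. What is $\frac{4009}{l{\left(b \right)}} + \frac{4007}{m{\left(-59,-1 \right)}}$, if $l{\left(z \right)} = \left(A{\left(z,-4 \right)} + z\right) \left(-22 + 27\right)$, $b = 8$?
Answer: $- \frac{88183}{435} \approx -202.72$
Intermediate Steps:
$A{\left(o,U \right)} = -14$ ($A{\left(o,U \right)} = 7 \left(-2\right) = -14$)
$l{\left(z \right)} = -70 + 5 z$ ($l{\left(z \right)} = \left(-14 + z\right) \left(-22 + 27\right) = \left(-14 + z\right) 5 = -70 + 5 z$)
$\frac{4009}{l{\left(b \right)}} + \frac{4007}{m{\left(-59,-1 \right)}} = \frac{4009}{-70 + 5 \cdot 8} + \frac{4007}{-59 - -1} = \frac{4009}{-70 + 40} + \frac{4007}{-59 + 1} = \frac{4009}{-30} + \frac{4007}{-58} = 4009 \left(- \frac{1}{30}\right) + 4007 \left(- \frac{1}{58}\right) = - \frac{4009}{30} - \frac{4007}{58} = - \frac{88183}{435}$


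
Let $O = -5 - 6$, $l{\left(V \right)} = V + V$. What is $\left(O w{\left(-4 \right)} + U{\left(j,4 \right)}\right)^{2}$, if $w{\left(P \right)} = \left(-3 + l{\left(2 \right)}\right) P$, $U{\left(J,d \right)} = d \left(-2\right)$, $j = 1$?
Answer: $1296$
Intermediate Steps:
$l{\left(V \right)} = 2 V$
$O = -11$ ($O = -5 - 6 = -11$)
$U{\left(J,d \right)} = - 2 d$
$w{\left(P \right)} = P$ ($w{\left(P \right)} = \left(-3 + 2 \cdot 2\right) P = \left(-3 + 4\right) P = 1 P = P$)
$\left(O w{\left(-4 \right)} + U{\left(j,4 \right)}\right)^{2} = \left(\left(-11\right) \left(-4\right) - 8\right)^{2} = \left(44 - 8\right)^{2} = 36^{2} = 1296$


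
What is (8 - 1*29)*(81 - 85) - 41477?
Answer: -41393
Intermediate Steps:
(8 - 1*29)*(81 - 85) - 41477 = (8 - 29)*(-4) - 41477 = -21*(-4) - 41477 = 84 - 41477 = -41393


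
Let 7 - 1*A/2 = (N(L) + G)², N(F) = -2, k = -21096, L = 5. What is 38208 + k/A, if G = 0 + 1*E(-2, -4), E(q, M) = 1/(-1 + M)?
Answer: 99974/3 ≈ 33325.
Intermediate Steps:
G = -⅕ (G = 0 + 1/(-1 - 4) = 0 + 1/(-5) = 0 + 1*(-⅕) = 0 - ⅕ = -⅕ ≈ -0.20000)
A = 108/25 (A = 14 - 2*(-2 - ⅕)² = 14 - 2*(-11/5)² = 14 - 2*121/25 = 14 - 242/25 = 108/25 ≈ 4.3200)
38208 + k/A = 38208 - 21096/108/25 = 38208 - 21096*25/108 = 38208 - 14650/3 = 99974/3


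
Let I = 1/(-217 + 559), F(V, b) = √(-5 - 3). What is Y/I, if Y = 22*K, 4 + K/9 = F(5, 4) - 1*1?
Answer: -338580 + 135432*I*√2 ≈ -3.3858e+5 + 1.9153e+5*I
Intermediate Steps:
F(V, b) = 2*I*√2 (F(V, b) = √(-8) = 2*I*√2)
K = -45 + 18*I*√2 (K = -36 + 9*(2*I*√2 - 1*1) = -36 + 9*(2*I*√2 - 1) = -36 + 9*(-1 + 2*I*√2) = -36 + (-9 + 18*I*√2) = -45 + 18*I*√2 ≈ -45.0 + 25.456*I)
I = 1/342 ≈ 0.0029240
Y = -990 + 396*I*√2 (Y = 22*(-45 + 18*I*√2) = -990 + 396*I*√2 ≈ -990.0 + 560.03*I)
Y/I = (-990 + 396*I*√2)/(1/342) = (-990 + 396*I*√2)*342 = -338580 + 135432*I*√2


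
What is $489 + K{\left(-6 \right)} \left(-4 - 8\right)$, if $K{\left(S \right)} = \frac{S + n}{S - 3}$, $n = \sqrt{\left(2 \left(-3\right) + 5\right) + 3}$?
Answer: $481 + \frac{4 \sqrt{2}}{3} \approx 482.89$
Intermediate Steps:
$n = \sqrt{2}$ ($n = \sqrt{\left(-6 + 5\right) + 3} = \sqrt{-1 + 3} = \sqrt{2} \approx 1.4142$)
$K{\left(S \right)} = \frac{S + \sqrt{2}}{-3 + S}$ ($K{\left(S \right)} = \frac{S + \sqrt{2}}{S - 3} = \frac{S + \sqrt{2}}{-3 + S}$)
$489 + K{\left(-6 \right)} \left(-4 - 8\right) = 489 + \frac{-6 + \sqrt{2}}{-3 - 6} \left(-4 - 8\right) = 489 + \frac{-6 + \sqrt{2}}{-9} \left(-4 - 8\right) = 489 + - \frac{-6 + \sqrt{2}}{9} \left(-12\right) = 489 + \left(\frac{2}{3} - \frac{\sqrt{2}}{9}\right) \left(-12\right) = 489 - \left(8 - \frac{4 \sqrt{2}}{3}\right) = 481 + \frac{4 \sqrt{2}}{3}$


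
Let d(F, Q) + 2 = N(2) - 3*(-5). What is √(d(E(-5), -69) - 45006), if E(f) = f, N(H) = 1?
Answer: 8*I*√703 ≈ 212.11*I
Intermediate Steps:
d(F, Q) = 14 (d(F, Q) = -2 + (1 - 3*(-5)) = -2 + (1 - 1*(-15)) = -2 + (1 + 15) = -2 + 16 = 14)
√(d(E(-5), -69) - 45006) = √(14 - 45006) = √(-44992) = 8*I*√703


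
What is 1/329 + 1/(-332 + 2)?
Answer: 1/108570 ≈ 9.2106e-6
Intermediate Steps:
1/329 + 1/(-332 + 2) = 1/329 + 1/(-330) = 1/329 - 1/330 = 1/108570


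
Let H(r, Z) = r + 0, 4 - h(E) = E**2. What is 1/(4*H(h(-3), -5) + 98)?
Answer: 1/78 ≈ 0.012821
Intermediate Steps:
h(E) = 4 - E**2
H(r, Z) = r
1/(4*H(h(-3), -5) + 98) = 1/(4*(4 - 1*(-3)**2) + 98) = 1/(4*(4 - 1*9) + 98) = 1/(4*(4 - 9) + 98) = 1/(4*(-5) + 98) = 1/(-20 + 98) = 1/78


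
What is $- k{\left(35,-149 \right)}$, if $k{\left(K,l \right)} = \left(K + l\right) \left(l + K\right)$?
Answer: $-12996$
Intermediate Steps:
$k{\left(K,l \right)} = \left(K + l\right)^{2}$ ($k{\left(K,l \right)} = \left(K + l\right) \left(K + l\right) = \left(K + l\right)^{2}$)
$- k{\left(35,-149 \right)} = - \left(35 - 149\right)^{2} = - \left(-114\right)^{2} = \left(-1\right) 12996 = -12996$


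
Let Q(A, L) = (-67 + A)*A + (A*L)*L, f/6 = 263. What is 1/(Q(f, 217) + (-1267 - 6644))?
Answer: 1/76682889 ≈ 1.3041e-8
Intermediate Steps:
f = 1578 (f = 6*263 = 1578)
Q(A, L) = A*L**2 + A*(-67 + A) (Q(A, L) = A*(-67 + A) + A*L**2 = A*L**2 + A*(-67 + A))
1/(Q(f, 217) + (-1267 - 6644)) = 1/(1578*(-67 + 1578 + 217**2) + (-1267 - 6644)) = 1/(1578*(-67 + 1578 + 47089) - 7911) = 1/(1578*48600 - 7911) = 1/(76690800 - 7911) = 1/76682889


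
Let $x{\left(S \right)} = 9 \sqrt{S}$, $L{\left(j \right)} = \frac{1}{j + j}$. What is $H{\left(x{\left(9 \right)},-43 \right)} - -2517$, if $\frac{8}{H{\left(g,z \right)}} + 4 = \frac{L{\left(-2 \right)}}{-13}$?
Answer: $\frac{520603}{207} \approx 2515.0$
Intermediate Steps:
$L{\left(j \right)} = \frac{1}{2 j}$
$H{\left(g,z \right)} = - \frac{416}{207}$ ($H{\left(g,z \right)} = \frac{8}{-4 + \frac{\frac{1}{2} \frac{1}{-2}}{-13}} = \frac{8}{-4 + \frac{1}{2} \left(- \frac{1}{2}\right) \left(- \frac{1}{13}\right)} = \frac{8}{-4 - - \frac{1}{52}} = \frac{8}{-4 + \frac{1}{52}} = \frac{8}{- \frac{207}{52}} = 8 \left(- \frac{52}{207}\right) = - \frac{416}{207}$)
$H{\left(x{\left(9 \right)},-43 \right)} - -2517 = - \frac{416}{207} - -2517 = - \frac{416}{207} + 2517 = \frac{520603}{207}$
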